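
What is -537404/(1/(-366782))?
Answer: 197110113928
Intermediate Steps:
-537404/(1/(-366782)) = -537404/(-1/366782) = -537404*(-366782) = 197110113928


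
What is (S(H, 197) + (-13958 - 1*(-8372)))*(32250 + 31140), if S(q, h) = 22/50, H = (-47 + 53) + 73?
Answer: -1770343242/5 ≈ -3.5407e+8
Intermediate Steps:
H = 79 (H = 6 + 73 = 79)
S(q, h) = 11/25 (S(q, h) = 22*(1/50) = 11/25)
(S(H, 197) + (-13958 - 1*(-8372)))*(32250 + 31140) = (11/25 + (-13958 - 1*(-8372)))*(32250 + 31140) = (11/25 + (-13958 + 8372))*63390 = (11/25 - 5586)*63390 = -139639/25*63390 = -1770343242/5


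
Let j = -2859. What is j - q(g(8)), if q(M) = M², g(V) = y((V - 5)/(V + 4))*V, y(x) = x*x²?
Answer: -182977/64 ≈ -2859.0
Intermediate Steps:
y(x) = x³
g(V) = V*(-5 + V)³/(4 + V)³ (g(V) = ((V - 5)/(V + 4))³*V = ((-5 + V)/(4 + V))³*V = ((-5 + V)³/(4 + V)³)*V = V*(-5 + V)³/(4 + V)³)
j - q(g(8)) = -2859 - (8*(-5 + 8)³/(4 + 8)³)² = -2859 - (8*3³/12³)² = -2859 - (8*27*(1/1728))² = -2859 - (⅛)² = -2859 - 1*1/64 = -2859 - 1/64 = -182977/64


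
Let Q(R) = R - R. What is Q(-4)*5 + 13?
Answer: 13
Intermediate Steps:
Q(R) = 0
Q(-4)*5 + 13 = 0*5 + 13 = 0 + 13 = 13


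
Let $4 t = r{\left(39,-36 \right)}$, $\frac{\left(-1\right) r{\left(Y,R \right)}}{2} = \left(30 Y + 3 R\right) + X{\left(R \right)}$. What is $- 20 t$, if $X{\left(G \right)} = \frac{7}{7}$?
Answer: $10630$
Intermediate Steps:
$X{\left(G \right)} = 1$ ($X{\left(G \right)} = 7 \cdot \frac{1}{7} = 1$)
$r{\left(Y,R \right)} = -2 - 60 Y - 6 R$ ($r{\left(Y,R \right)} = - 2 \left(\left(30 Y + 3 R\right) + 1\right) = - 2 \left(\left(3 R + 30 Y\right) + 1\right) = - 2 \left(1 + 3 R + 30 Y\right) = -2 - 60 Y - 6 R$)
$t = - \frac{1063}{2}$ ($t = \frac{-2 - 2340 - -216}{4} = \frac{-2 - 2340 + 216}{4} = \frac{1}{4} \left(-2126\right) = - \frac{1063}{2} \approx -531.5$)
$- 20 t = \left(-20\right) \left(- \frac{1063}{2}\right) = 10630$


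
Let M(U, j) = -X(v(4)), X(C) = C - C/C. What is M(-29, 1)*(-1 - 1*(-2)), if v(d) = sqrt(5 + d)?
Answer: -2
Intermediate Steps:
X(C) = -1 + C (X(C) = C - 1*1 = C - 1 = -1 + C)
M(U, j) = -2 (M(U, j) = -(-1 + sqrt(5 + 4)) = -(-1 + sqrt(9)) = -(-1 + 3) = -1*2 = -2)
M(-29, 1)*(-1 - 1*(-2)) = -2*(-1 - 1*(-2)) = -2*(-1 + 2) = -2*1 = -2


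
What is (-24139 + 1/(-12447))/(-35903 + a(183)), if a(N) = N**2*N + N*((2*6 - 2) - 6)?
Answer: -150229067/37921752126 ≈ -0.0039616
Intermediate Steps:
a(N) = N**3 + 4*N (a(N) = N**3 + N*((12 - 2) - 6) = N**3 + N*(10 - 6) = N**3 + N*4 = N**3 + 4*N)
(-24139 + 1/(-12447))/(-35903 + a(183)) = (-24139 + 1/(-12447))/(-35903 + 183*(4 + 183**2)) = (-24139 - 1/12447)/(-35903 + 183*(4 + 33489)) = -300458134/(12447*(-35903 + 183*33493)) = -300458134/(12447*(-35903 + 6129219)) = -300458134/12447/6093316 = -300458134/12447*1/6093316 = -150229067/37921752126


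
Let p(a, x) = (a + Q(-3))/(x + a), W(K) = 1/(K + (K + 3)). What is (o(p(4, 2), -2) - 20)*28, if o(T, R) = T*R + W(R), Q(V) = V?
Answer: -1792/3 ≈ -597.33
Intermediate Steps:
W(K) = 1/(3 + 2*K) (W(K) = 1/(K + (3 + K)) = 1/(3 + 2*K))
p(a, x) = (-3 + a)/(a + x) (p(a, x) = (a - 3)/(x + a) = (-3 + a)/(a + x))
o(T, R) = 1/(3 + 2*R) + R*T (o(T, R) = T*R + 1/(3 + 2*R) = R*T + 1/(3 + 2*R) = 1/(3 + 2*R) + R*T)
(o(p(4, 2), -2) - 20)*28 = ((1 - 2*(-3 + 4)/(4 + 2)*(3 + 2*(-2)))/(3 + 2*(-2)) - 20)*28 = ((1 - 2*1/6*(3 - 4))/(3 - 4) - 20)*28 = ((1 - 2*(⅙)*1*(-1))/(-1) - 20)*28 = (-(1 - 2*⅙*(-1)) - 20)*28 = (-(1 + ⅓) - 20)*28 = (-1*4/3 - 20)*28 = (-4/3 - 20)*28 = -64/3*28 = -1792/3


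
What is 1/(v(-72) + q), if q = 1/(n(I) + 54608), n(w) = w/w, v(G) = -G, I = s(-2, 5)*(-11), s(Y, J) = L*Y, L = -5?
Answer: 54609/3931849 ≈ 0.013889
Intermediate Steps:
s(Y, J) = -5*Y
I = -110 (I = -5*(-2)*(-11) = 10*(-11) = -110)
n(w) = 1
q = 1/54609 (q = 1/(1 + 54608) = 1/54609 ≈ 1.8312e-5)
1/(v(-72) + q) = 1/(-1*(-72) + 1/54609) = 1/(72 + 1/54609) = 1/(3931849/54609) = 54609/3931849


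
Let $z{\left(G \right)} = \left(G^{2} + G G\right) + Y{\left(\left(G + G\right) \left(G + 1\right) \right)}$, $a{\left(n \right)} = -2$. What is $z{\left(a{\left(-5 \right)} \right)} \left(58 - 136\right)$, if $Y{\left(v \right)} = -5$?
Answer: $-234$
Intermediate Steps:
$z{\left(G \right)} = -5 + 2 G^{2}$ ($z{\left(G \right)} = \left(G^{2} + G G\right) - 5 = \left(G^{2} + G^{2}\right) - 5 = 2 G^{2} - 5 = -5 + 2 G^{2}$)
$z{\left(a{\left(-5 \right)} \right)} \left(58 - 136\right) = \left(-5 + 2 \left(-2\right)^{2}\right) \left(58 - 136\right) = \left(-5 + 2 \cdot 4\right) \left(-78\right) = \left(-5 + 8\right) \left(-78\right) = 3 \left(-78\right) = -234$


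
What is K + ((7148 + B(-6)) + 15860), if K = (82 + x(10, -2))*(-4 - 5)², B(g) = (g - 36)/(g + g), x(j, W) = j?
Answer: 60927/2 ≈ 30464.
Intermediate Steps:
B(g) = (-36 + g)/(2*g) (B(g) = (-36 + g)/((2*g)) = (-36 + g)*(1/(2*g)) = (-36 + g)/(2*g))
K = 7452 (K = (82 + 10)*(-4 - 5)² = 92*(-9)² = 92*81 = 7452)
K + ((7148 + B(-6)) + 15860) = 7452 + ((7148 + (½)*(-36 - 6)/(-6)) + 15860) = 7452 + ((7148 + (½)*(-⅙)*(-42)) + 15860) = 7452 + ((7148 + 7/2) + 15860) = 7452 + (14303/2 + 15860) = 7452 + 46023/2 = 60927/2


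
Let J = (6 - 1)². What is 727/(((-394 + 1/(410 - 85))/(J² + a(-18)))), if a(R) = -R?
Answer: -151924825/128049 ≈ -1186.5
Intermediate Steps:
J = 25 (J = 5² = 25)
727/(((-394 + 1/(410 - 85))/(J² + a(-18)))) = 727/(((-394 + 1/(410 - 85))/(25² - 1*(-18)))) = 727/(((-394 + 1/325)/(625 + 18))) = 727/(((-394 + 1/325)/643)) = 727/((-128049/325*1/643)) = 727/(-128049/208975) = 727*(-208975/128049) = -151924825/128049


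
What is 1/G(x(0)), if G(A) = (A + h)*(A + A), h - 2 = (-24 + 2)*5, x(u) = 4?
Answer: -1/832 ≈ -0.0012019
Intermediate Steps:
h = -108 (h = 2 + (-24 + 2)*5 = 2 - 22*5 = 2 - 110 = -108)
G(A) = 2*A*(-108 + A) (G(A) = (A - 108)*(A + A) = (-108 + A)*(2*A) = 2*A*(-108 + A))
1/G(x(0)) = 1/(2*4*(-108 + 4)) = 1/(2*4*(-104)) = 1/(-832) = -1/832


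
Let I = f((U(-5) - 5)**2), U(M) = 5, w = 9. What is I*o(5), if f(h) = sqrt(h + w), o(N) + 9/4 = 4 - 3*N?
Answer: -159/4 ≈ -39.750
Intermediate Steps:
o(N) = 7/4 - 3*N (o(N) = -9/4 + (4 - 3*N) = 7/4 - 3*N)
f(h) = sqrt(9 + h) (f(h) = sqrt(h + 9) = sqrt(9 + h))
I = 3 (I = sqrt(9 + (5 - 5)**2) = sqrt(9 + 0**2) = sqrt(9 + 0) = sqrt(9) = 3)
I*o(5) = 3*(7/4 - 3*5) = 3*(7/4 - 15) = 3*(-53/4) = -159/4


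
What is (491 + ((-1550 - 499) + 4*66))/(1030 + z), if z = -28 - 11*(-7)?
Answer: -1294/1079 ≈ -1.1993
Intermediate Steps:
z = 49 (z = -28 + 77 = 49)
(491 + ((-1550 - 499) + 4*66))/(1030 + z) = (491 + ((-1550 - 499) + 4*66))/(1030 + 49) = (491 + (-2049 + 264))/1079 = (491 - 1785)*(1/1079) = -1294*1/1079 = -1294/1079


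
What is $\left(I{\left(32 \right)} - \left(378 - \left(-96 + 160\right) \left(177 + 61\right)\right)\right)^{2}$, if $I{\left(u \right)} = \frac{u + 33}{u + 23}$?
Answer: $\frac{26701847649}{121} \approx 2.2068 \cdot 10^{8}$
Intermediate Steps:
$I{\left(u \right)} = \frac{33 + u}{23 + u}$
$\left(I{\left(32 \right)} - \left(378 - \left(-96 + 160\right) \left(177 + 61\right)\right)\right)^{2} = \left(\frac{33 + 32}{23 + 32} - \left(378 - \left(-96 + 160\right) \left(177 + 61\right)\right)\right)^{2} = \left(\frac{1}{55} \cdot 65 + \left(\left(64 \cdot 238 - 444\right) + 66\right)\right)^{2} = \left(\frac{1}{55} \cdot 65 + \left(\left(15232 - 444\right) + 66\right)\right)^{2} = \left(\frac{13}{11} + \left(14788 + 66\right)\right)^{2} = \left(\frac{13}{11} + 14854\right)^{2} = \left(\frac{163407}{11}\right)^{2} = \frac{26701847649}{121}$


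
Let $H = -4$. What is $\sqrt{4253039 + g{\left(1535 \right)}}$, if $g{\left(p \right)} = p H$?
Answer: $\sqrt{4246899} \approx 2060.8$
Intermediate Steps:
$g{\left(p \right)} = - 4 p$ ($g{\left(p \right)} = p \left(-4\right) = - 4 p$)
$\sqrt{4253039 + g{\left(1535 \right)}} = \sqrt{4253039 - 6140} = \sqrt{4246899}$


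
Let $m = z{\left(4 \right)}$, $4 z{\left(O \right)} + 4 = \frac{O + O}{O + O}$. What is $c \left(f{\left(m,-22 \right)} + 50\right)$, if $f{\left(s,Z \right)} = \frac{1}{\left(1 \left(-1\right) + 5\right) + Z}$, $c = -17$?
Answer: $- \frac{15283}{18} \approx -849.06$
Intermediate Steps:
$z{\left(O \right)} = - \frac{3}{4}$ ($z{\left(O \right)} = -1 + \frac{\left(O + O\right) \frac{1}{O + O}}{4} = -1 + \frac{2 O \frac{1}{2 O}}{4} = -1 + \frac{1}{4} \cdot 1 = -1 + \frac{1}{4} = - \frac{3}{4}$)
$m = - \frac{3}{4} \approx -0.75$
$f{\left(s,Z \right)} = \frac{1}{4 + Z}$ ($f{\left(s,Z \right)} = \frac{1}{\left(-1 + 5\right) + Z} = \frac{1}{4 + Z}$)
$c \left(f{\left(m,-22 \right)} + 50\right) = - 17 \left(\frac{1}{4 - 22} + 50\right) = - 17 \left(\frac{1}{-18} + 50\right) = - 17 \left(- \frac{1}{18} + 50\right) = \left(-17\right) \frac{899}{18} = - \frac{15283}{18}$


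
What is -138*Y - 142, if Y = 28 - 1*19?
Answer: -1384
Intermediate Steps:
Y = 9 (Y = 28 - 19 = 9)
-138*Y - 142 = -138*9 - 142 = -1242 - 142 = -1384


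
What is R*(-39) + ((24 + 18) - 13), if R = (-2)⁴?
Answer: -595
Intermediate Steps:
R = 16
R*(-39) + ((24 + 18) - 13) = 16*(-39) + ((24 + 18) - 13) = -624 + (42 - 13) = -624 + 29 = -595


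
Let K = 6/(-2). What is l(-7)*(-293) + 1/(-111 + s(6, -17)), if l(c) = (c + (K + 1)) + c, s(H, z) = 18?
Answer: 435983/93 ≈ 4688.0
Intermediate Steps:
K = -3 (K = 6*(-½) = -3)
l(c) = -2 + 2*c (l(c) = (c + (-3 + 1)) + c = (c - 2) + c = (-2 + c) + c = -2 + 2*c)
l(-7)*(-293) + 1/(-111 + s(6, -17)) = (-2 + 2*(-7))*(-293) + 1/(-111 + 18) = (-2 - 14)*(-293) + 1/(-93) = -16*(-293) - 1/93 = 4688 - 1/93 = 435983/93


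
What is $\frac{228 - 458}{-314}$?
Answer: $\frac{115}{157} \approx 0.73248$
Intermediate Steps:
$\frac{228 - 458}{-314} = \left(228 - 458\right) \left(- \frac{1}{314}\right) = \left(-230\right) \left(- \frac{1}{314}\right) = \frac{115}{157}$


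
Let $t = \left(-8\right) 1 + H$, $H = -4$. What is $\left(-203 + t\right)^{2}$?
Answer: $46225$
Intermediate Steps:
$t = -12$ ($t = \left(-8\right) 1 - 4 = -8 - 4 = -12$)
$\left(-203 + t\right)^{2} = \left(-203 - 12\right)^{2} = \left(-215\right)^{2} = 46225$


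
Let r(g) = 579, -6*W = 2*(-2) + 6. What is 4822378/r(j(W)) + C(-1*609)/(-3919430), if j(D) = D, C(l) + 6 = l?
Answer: 3780194672125/453869994 ≈ 8328.8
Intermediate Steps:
W = -1/3 (W = -(2*(-2) + 6)/6 = -(-4 + 6)/6 = -1/6*2 = -1/3 ≈ -0.33333)
C(l) = -6 + l
4822378/r(j(W)) + C(-1*609)/(-3919430) = 4822378/579 + (-6 - 1*609)/(-3919430) = 4822378*(1/579) + (-6 - 609)*(-1/3919430) = 4822378/579 - 615*(-1/3919430) = 4822378/579 + 123/783886 = 3780194672125/453869994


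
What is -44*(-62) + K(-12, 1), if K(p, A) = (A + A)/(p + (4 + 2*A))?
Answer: 8183/3 ≈ 2727.7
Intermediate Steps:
K(p, A) = 2*A/(4 + p + 2*A) (K(p, A) = (2*A)/(4 + p + 2*A) = 2*A/(4 + p + 2*A))
-44*(-62) + K(-12, 1) = -44*(-62) + 2*1/(4 - 12 + 2*1) = 2728 + 2*1/(4 - 12 + 2) = 2728 + 2*1/(-6) = 2728 + 2*1*(-⅙) = 2728 - ⅓ = 8183/3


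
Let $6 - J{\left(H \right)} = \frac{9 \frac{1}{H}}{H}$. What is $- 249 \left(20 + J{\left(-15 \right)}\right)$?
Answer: $- \frac{161601}{25} \approx -6464.0$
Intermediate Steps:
$J{\left(H \right)} = 6 - \frac{9}{H^{2}}$ ($J{\left(H \right)} = 6 - \frac{9 \frac{1}{H}}{H} = 6 - \frac{9}{H^{2}}$)
$- 249 \left(20 + J{\left(-15 \right)}\right) = - 249 \left(20 + \left(6 - \frac{9}{225}\right)\right) = - 249 \left(20 + \left(6 - \frac{1}{25}\right)\right) = - 249 \left(20 + \frac{149}{25}\right) = \left(-249\right) \frac{649}{25} = - \frac{161601}{25}$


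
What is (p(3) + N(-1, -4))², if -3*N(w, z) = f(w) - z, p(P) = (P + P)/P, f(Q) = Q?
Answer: 1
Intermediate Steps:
p(P) = 2 (p(P) = (2*P)/P = 2)
N(w, z) = -w/3 + z/3 (N(w, z) = -(w - z)/3 = -w/3 + z/3)
(p(3) + N(-1, -4))² = (2 + (-⅓*(-1) + (⅓)*(-4)))² = (2 + (⅓ - 4/3))² = (2 - 1)² = 1² = 1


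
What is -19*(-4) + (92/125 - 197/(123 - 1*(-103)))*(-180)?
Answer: 283694/2825 ≈ 100.42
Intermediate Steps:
-19*(-4) + (92/125 - 197/(123 - 1*(-103)))*(-180) = 76 + (92*(1/125) - 197/(123 + 103))*(-180) = 76 + (92/125 - 197/226)*(-180) = 76 - 3833/28250*(-180) = 76 + 68994/2825 = 283694/2825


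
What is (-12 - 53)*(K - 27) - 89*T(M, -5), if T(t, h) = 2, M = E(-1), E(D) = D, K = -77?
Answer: 6582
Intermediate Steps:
M = -1
(-12 - 53)*(K - 27) - 89*T(M, -5) = (-12 - 53)*(-77 - 27) - 89*2 = -65*(-104) - 178 = 6760 - 178 = 6582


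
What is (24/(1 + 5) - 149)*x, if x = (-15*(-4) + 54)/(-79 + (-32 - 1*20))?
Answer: 16530/131 ≈ 126.18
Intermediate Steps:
x = -114/131 (x = (60 + 54)/(-79 + (-32 - 20)) = 114/(-79 - 52) = 114/(-131) = 114*(-1/131) = -114/131 ≈ -0.87023)
(24/(1 + 5) - 149)*x = (24/(1 + 5) - 149)*(-114/131) = (24/6 - 149)*(-114/131) = ((⅙)*24 - 149)*(-114/131) = (4 - 149)*(-114/131) = -145*(-114/131) = 16530/131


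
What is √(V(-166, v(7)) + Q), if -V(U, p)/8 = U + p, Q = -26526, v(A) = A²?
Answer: I*√25590 ≈ 159.97*I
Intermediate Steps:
V(U, p) = -8*U - 8*p (V(U, p) = -8*(U + p) = -8*U - 8*p)
√(V(-166, v(7)) + Q) = √((-8*(-166) - 8*7²) - 26526) = √((1328 - 8*49) - 26526) = √((1328 - 392) - 26526) = √(936 - 26526) = √(-25590) = I*√25590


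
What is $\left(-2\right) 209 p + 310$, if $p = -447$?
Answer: $187156$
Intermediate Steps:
$\left(-2\right) 209 p + 310 = \left(-2\right) 209 \left(-447\right) + 310 = \left(-418\right) \left(-447\right) + 310 = 186846 + 310 = 187156$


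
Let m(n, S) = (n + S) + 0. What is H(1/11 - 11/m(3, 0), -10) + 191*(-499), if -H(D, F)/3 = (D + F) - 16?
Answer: -1047423/11 ≈ -95220.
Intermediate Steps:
m(n, S) = S + n (m(n, S) = (S + n) + 0 = S + n)
H(D, F) = 48 - 3*D - 3*F (H(D, F) = -3*((D + F) - 16) = -3*(-16 + D + F) = 48 - 3*D - 3*F)
H(1/11 - 11/m(3, 0), -10) + 191*(-499) = (48 - 3*(1/11 - 11/(0 + 3)) - 3*(-10)) + 191*(-499) = (48 - 3*(1*(1/11) - 11/3) + 30) - 95309 = (48 - 3*(1/11 - 11*1/3) + 30) - 95309 = (48 - 3*(1/11 - 11/3) + 30) - 95309 = (48 - 3*(-118/33) + 30) - 95309 = (48 + 118/11 + 30) - 95309 = 976/11 - 95309 = -1047423/11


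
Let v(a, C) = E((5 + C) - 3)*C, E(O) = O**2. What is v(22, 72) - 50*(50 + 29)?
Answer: 390322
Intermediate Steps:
v(a, C) = C*(2 + C)**2 (v(a, C) = ((5 + C) - 3)**2*C = (2 + C)**2*C = C*(2 + C)**2)
v(22, 72) - 50*(50 + 29) = 72*(2 + 72)**2 - 50*(50 + 29) = 72*74**2 - 50*79 = 72*5476 - 1*3950 = 394272 - 3950 = 390322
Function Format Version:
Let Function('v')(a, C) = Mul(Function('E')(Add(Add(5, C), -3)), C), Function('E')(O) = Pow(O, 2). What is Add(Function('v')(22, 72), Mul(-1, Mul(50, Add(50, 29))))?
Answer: 390322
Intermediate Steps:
Function('v')(a, C) = Mul(C, Pow(Add(2, C), 2)) (Function('v')(a, C) = Mul(Pow(Add(Add(5, C), -3), 2), C) = Mul(Pow(Add(2, C), 2), C) = Mul(C, Pow(Add(2, C), 2)))
Add(Function('v')(22, 72), Mul(-1, Mul(50, Add(50, 29)))) = Add(Mul(72, Pow(Add(2, 72), 2)), Mul(-1, Mul(50, Add(50, 29)))) = Add(Mul(72, Pow(74, 2)), Mul(-1, Mul(50, 79))) = Add(Mul(72, 5476), Mul(-1, 3950)) = Add(394272, -3950) = 390322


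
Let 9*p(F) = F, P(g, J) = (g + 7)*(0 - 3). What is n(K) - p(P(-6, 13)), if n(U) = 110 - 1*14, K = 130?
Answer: 289/3 ≈ 96.333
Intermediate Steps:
P(g, J) = -21 - 3*g (P(g, J) = (7 + g)*(-3) = -21 - 3*g)
n(U) = 96 (n(U) = 110 - 14 = 96)
p(F) = F/9
n(K) - p(P(-6, 13)) = 96 - (-21 - 3*(-6))/9 = 96 - (-21 + 18)/9 = 96 - (-3)/9 = 96 - 1*(-⅓) = 96 + ⅓ = 289/3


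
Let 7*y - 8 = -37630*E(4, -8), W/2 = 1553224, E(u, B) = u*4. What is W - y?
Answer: 22347208/7 ≈ 3.1925e+6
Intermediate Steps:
E(u, B) = 4*u
W = 3106448 (W = 2*1553224 = 3106448)
y = -602072/7 (y = 8/7 + (-150520*4)/7 = 8/7 + (-37630*16)/7 = 8/7 + (⅐)*(-602080) = 8/7 - 602080/7 = -602072/7 ≈ -86010.)
W - y = 3106448 - 1*(-602072/7) = 3106448 + 602072/7 = 22347208/7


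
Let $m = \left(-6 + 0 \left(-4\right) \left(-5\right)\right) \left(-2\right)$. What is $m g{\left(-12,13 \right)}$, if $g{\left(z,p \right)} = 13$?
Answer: $156$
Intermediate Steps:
$m = 12$ ($m = \left(-6 + 0 \left(-5\right)\right) \left(-2\right) = \left(-6 + 0\right) \left(-2\right) = \left(-6\right) \left(-2\right) = 12$)
$m g{\left(-12,13 \right)} = 12 \cdot 13 = 156$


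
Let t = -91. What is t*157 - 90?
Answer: -14377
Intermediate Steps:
t*157 - 90 = -91*157 - 90 = -14287 - 90 = -14377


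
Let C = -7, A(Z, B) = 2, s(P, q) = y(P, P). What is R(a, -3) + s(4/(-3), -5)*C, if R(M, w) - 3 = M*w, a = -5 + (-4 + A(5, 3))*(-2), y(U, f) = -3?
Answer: 27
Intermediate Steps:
s(P, q) = -3
a = -1 (a = -5 + (-4 + 2)*(-2) = -5 - 2*(-2) = -5 + 4 = -1)
R(M, w) = 3 + M*w
R(a, -3) + s(4/(-3), -5)*C = (3 - 1*(-3)) - 3*(-7) = (3 + 3) + 21 = 6 + 21 = 27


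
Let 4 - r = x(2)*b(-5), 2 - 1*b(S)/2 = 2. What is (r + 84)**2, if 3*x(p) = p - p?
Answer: 7744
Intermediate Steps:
b(S) = 0 (b(S) = 4 - 2*2 = 4 - 4 = 0)
x(p) = 0 (x(p) = (p - p)/3 = (1/3)*0 = 0)
r = 4 (r = 4 - 0*0 = 4 - 1*0 = 4 + 0 = 4)
(r + 84)**2 = (4 + 84)**2 = 88**2 = 7744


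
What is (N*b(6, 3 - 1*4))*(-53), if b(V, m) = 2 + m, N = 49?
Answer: -2597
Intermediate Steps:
(N*b(6, 3 - 1*4))*(-53) = (49*(2 + (3 - 1*4)))*(-53) = (49*(2 + (3 - 4)))*(-53) = (49*(2 - 1))*(-53) = (49*1)*(-53) = 49*(-53) = -2597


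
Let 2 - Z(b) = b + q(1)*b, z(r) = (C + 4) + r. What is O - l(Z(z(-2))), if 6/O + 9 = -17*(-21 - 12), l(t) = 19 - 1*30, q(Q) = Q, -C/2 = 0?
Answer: 1013/92 ≈ 11.011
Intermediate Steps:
C = 0 (C = -2*0 = 0)
z(r) = 4 + r (z(r) = (0 + 4) + r = 4 + r)
Z(b) = 2 - 2*b (Z(b) = 2 - (b + 1*b) = 2 - (b + b) = 2 - 2*b)
l(t) = -11 (l(t) = 19 - 30 = -11)
O = 1/92 (O = 6/(-9 - 17*(-21 - 12)) = 6/(-9 - 17*(-33)) = 6/(-9 + 561) = 6/552 = 6*(1/552) = 1/92 ≈ 0.010870)
O - l(Z(z(-2))) = 1/92 - 1*(-11) = 1/92 + 11 = 1013/92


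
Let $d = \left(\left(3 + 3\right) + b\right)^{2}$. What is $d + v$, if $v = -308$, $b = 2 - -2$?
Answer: $-208$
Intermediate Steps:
$b = 4$ ($b = 2 + 2 = 4$)
$d = 100$ ($d = \left(\left(3 + 3\right) + 4\right)^{2} = \left(6 + 4\right)^{2} = 10^{2} = 100$)
$d + v = 100 - 308 = -208$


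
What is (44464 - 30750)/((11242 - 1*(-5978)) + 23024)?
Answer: 6857/20122 ≈ 0.34077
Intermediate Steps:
(44464 - 30750)/((11242 - 1*(-5978)) + 23024) = 13714/((11242 + 5978) + 23024) = 13714/(17220 + 23024) = 13714/40244 = 13714*(1/40244) = 6857/20122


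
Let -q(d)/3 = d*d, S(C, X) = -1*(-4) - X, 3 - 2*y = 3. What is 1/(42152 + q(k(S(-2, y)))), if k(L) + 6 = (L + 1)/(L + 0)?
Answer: 16/673349 ≈ 2.3762e-5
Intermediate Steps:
y = 0 (y = 3/2 - ½*3 = 3/2 - 3/2 = 0)
S(C, X) = 4 - X
k(L) = -6 + (1 + L)/L (k(L) = -6 + (L + 1)/(L + 0) = -6 + (1 + L)/L)
q(d) = -3*d² (q(d) = -3*d*d = -3*d²)
1/(42152 + q(k(S(-2, y)))) = 1/(42152 - 3*(-5 + 1/(4 - 1*0))²) = 1/(42152 - 3*(-5 + 1/(4 + 0))²) = 1/(42152 - 3*(-5 + 1/4)²) = 1/(42152 - 3*(-5 + ¼)²) = 1/(42152 - 3*(-19/4)²) = 1/(42152 - 3*361/16) = 1/(42152 - 1083/16) = 1/(673349/16) = 16/673349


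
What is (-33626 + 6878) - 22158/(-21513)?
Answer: -191802522/7171 ≈ -26747.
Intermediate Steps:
(-33626 + 6878) - 22158/(-21513) = -26748 - 22158*(-1/21513) = -26748 + 7386/7171 = -191802522/7171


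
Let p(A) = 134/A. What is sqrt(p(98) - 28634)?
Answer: I*sqrt(1402999)/7 ≈ 169.21*I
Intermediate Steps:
sqrt(p(98) - 28634) = sqrt(134/98 - 28634) = sqrt(134*(1/98) - 28634) = sqrt(67/49 - 28634) = sqrt(-1402999/49) = I*sqrt(1402999)/7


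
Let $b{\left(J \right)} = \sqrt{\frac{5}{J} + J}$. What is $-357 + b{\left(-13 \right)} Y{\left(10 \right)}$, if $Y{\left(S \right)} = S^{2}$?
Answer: $-357 + \frac{100 i \sqrt{2262}}{13} \approx -357.0 + 365.85 i$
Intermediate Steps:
$b{\left(J \right)} = \sqrt{J + \frac{5}{J}}$
$-357 + b{\left(-13 \right)} Y{\left(10 \right)} = -357 + \sqrt{-13 + \frac{5}{-13}} \cdot 10^{2} = -357 + \sqrt{-13 + 5 \left(- \frac{1}{13}\right)} 100 = -357 + \sqrt{-13 - \frac{5}{13}} \cdot 100 = -357 + \sqrt{- \frac{174}{13}} \cdot 100 = -357 + \frac{i \sqrt{2262}}{13} \cdot 100 = -357 + \frac{100 i \sqrt{2262}}{13}$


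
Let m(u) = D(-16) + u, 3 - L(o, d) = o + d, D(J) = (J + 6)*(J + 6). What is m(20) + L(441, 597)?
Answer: -915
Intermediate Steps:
D(J) = (6 + J)² (D(J) = (6 + J)*(6 + J) = (6 + J)²)
L(o, d) = 3 - d - o (L(o, d) = 3 - (o + d) = 3 - (d + o) = 3 + (-d - o) = 3 - d - o)
m(u) = 100 + u (m(u) = (6 - 16)² + u = (-10)² + u = 100 + u)
m(20) + L(441, 597) = (100 + 20) + (3 - 1*597 - 1*441) = 120 + (3 - 597 - 441) = 120 - 1035 = -915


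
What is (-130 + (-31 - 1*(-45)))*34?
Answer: -3944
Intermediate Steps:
(-130 + (-31 - 1*(-45)))*34 = (-130 + (-31 + 45))*34 = (-130 + 14)*34 = -116*34 = -3944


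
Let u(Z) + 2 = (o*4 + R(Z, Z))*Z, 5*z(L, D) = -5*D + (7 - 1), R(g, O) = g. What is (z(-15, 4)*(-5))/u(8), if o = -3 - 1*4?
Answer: -7/81 ≈ -0.086420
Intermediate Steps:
o = -7 (o = -3 - 4 = -7)
z(L, D) = 6/5 - D (z(L, D) = (-5*D + (7 - 1))/5 = (-5*D + 6)/5 = (6 - 5*D)/5 = 6/5 - D)
u(Z) = -2 + Z*(-28 + Z) (u(Z) = -2 + (-7*4 + Z)*Z = -2 + (-28 + Z)*Z = -2 + Z*(-28 + Z))
(z(-15, 4)*(-5))/u(8) = ((6/5 - 1*4)*(-5))/(-2 + 8² - 28*8) = ((6/5 - 4)*(-5))/(-2 + 64 - 224) = -14/5*(-5)/(-162) = 14*(-1/162) = -7/81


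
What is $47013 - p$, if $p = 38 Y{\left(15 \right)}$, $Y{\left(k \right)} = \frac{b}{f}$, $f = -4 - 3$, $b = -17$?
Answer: $\frac{328445}{7} \approx 46921.0$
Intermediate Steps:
$f = -7$ ($f = -4 - 3 = -7$)
$Y{\left(k \right)} = \frac{17}{7}$ ($Y{\left(k \right)} = - \frac{17}{-7} = \left(-17\right) \left(- \frac{1}{7}\right) = \frac{17}{7}$)
$p = \frac{646}{7}$ ($p = 38 \cdot \frac{17}{7} = \frac{646}{7} \approx 92.286$)
$47013 - p = 47013 - \frac{646}{7} = \frac{328445}{7}$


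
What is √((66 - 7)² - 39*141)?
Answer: I*√2018 ≈ 44.922*I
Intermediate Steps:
√((66 - 7)² - 39*141) = √(59² - 5499) = √(3481 - 5499) = √(-2018) = I*√2018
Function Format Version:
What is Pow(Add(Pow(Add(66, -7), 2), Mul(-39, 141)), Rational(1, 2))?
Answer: Mul(I, Pow(2018, Rational(1, 2))) ≈ Mul(44.922, I)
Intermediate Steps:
Pow(Add(Pow(Add(66, -7), 2), Mul(-39, 141)), Rational(1, 2)) = Pow(Add(Pow(59, 2), -5499), Rational(1, 2)) = Pow(Add(3481, -5499), Rational(1, 2)) = Pow(-2018, Rational(1, 2)) = Mul(I, Pow(2018, Rational(1, 2)))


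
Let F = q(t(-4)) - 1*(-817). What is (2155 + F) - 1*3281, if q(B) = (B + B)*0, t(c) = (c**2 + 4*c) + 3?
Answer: -309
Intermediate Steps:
t(c) = 3 + c**2 + 4*c
q(B) = 0 (q(B) = (2*B)*0 = 0)
F = 817 (F = 0 - 1*(-817) = 0 + 817 = 817)
(2155 + F) - 1*3281 = (2155 + 817) - 1*3281 = 2972 - 3281 = -309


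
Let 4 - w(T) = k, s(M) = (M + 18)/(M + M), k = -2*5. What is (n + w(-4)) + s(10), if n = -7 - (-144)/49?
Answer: 2778/245 ≈ 11.339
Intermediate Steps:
k = -10
s(M) = (18 + M)/(2*M) (s(M) = (18 + M)/((2*M)) = (18 + M)*(1/(2*M)) = (18 + M)/(2*M))
w(T) = 14 (w(T) = 4 - 1*(-10) = 4 + 10 = 14)
n = -199/49 (n = -7 - (-144)/49 = -7 - 1*(-144/49) = -7 + 144/49 = -199/49 ≈ -4.0612)
(n + w(-4)) + s(10) = (-199/49 + 14) + (½)*(18 + 10)/10 = 487/49 + (½)*(⅒)*28 = 487/49 + 7/5 = 2778/245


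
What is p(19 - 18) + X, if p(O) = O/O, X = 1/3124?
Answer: 3125/3124 ≈ 1.0003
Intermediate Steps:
X = 1/3124 ≈ 0.00032010
p(O) = 1
p(19 - 18) + X = 1 + 1/3124 = 3125/3124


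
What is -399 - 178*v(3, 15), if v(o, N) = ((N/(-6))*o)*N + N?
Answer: 16956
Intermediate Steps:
v(o, N) = N - o*N²/6 (v(o, N) = ((N*(-⅙))*o)*N + N = ((-N/6)*o)*N + N = (-N*o/6)*N + N = -o*N²/6 + N = N - o*N²/6)
-399 - 178*v(3, 15) = -399 - 89*15*(6 - 1*15*3)/3 = -399 - 89*15*(6 - 45)/3 = -399 - 89*15*(-39)/3 = -399 - 178*(-195/2) = -399 + 17355 = 16956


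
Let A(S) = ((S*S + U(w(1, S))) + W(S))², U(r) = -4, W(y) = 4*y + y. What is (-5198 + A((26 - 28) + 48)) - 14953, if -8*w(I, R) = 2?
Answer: 5464813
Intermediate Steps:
w(I, R) = -¼ (w(I, R) = -⅛*2 = -¼)
W(y) = 5*y
A(S) = (-4 + S² + 5*S)² (A(S) = ((S*S - 4) + 5*S)² = ((S² - 4) + 5*S)² = ((-4 + S²) + 5*S)² = (-4 + S² + 5*S)²)
(-5198 + A((26 - 28) + 48)) - 14953 = (-5198 + (-4 + ((26 - 28) + 48)² + 5*((26 - 28) + 48))²) - 14953 = (-5198 + (-4 + (-2 + 48)² + 5*(-2 + 48))²) - 14953 = (-5198 + (-4 + 46² + 5*46)²) - 14953 = (-5198 + (-4 + 2116 + 230)²) - 14953 = (-5198 + 2342²) - 14953 = (-5198 + 5484964) - 14953 = 5479766 - 14953 = 5464813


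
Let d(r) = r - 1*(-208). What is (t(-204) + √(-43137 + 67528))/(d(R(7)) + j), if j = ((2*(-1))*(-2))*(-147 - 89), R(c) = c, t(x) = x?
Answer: 68/243 - √24391/729 ≈ 0.065602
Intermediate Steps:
d(r) = 208 + r (d(r) = r + 208 = 208 + r)
j = -944 (j = -2*(-2)*(-236) = 4*(-236) = -944)
(t(-204) + √(-43137 + 67528))/(d(R(7)) + j) = (-204 + √(-43137 + 67528))/((208 + 7) - 944) = (-204 + √24391)/(215 - 944) = (-204 + √24391)/(-729) = (-204 + √24391)*(-1/729) = 68/243 - √24391/729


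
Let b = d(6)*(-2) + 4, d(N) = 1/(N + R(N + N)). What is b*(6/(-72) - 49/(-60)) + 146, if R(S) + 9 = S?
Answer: 20084/135 ≈ 148.77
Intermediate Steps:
R(S) = -9 + S
d(N) = 1/(-9 + 3*N) (d(N) = 1/(N + (-9 + (N + N))) = 1/(N + (-9 + 2*N)) = 1/(-9 + 3*N))
b = 34/9 (b = (1/(3*(-3 + 6)))*(-2) + 4 = ((1/3)/3)*(-2) + 4 = ((1/3)*(1/3))*(-2) + 4 = (1/9)*(-2) + 4 = -2/9 + 4 = 34/9 ≈ 3.7778)
b*(6/(-72) - 49/(-60)) + 146 = 34*(6/(-72) - 49/(-60))/9 + 146 = 34*(6*(-1/72) - 49*(-1/60))/9 + 146 = 34*(-1/12 + 49/60)/9 + 146 = (34/9)*(11/15) + 146 = 374/135 + 146 = 20084/135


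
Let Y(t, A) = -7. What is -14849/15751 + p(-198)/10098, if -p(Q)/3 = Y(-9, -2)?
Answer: -49871477/53017866 ≈ -0.94065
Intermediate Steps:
p(Q) = 21 (p(Q) = -3*(-7) = 21)
-14849/15751 + p(-198)/10098 = -14849/15751 + 21/10098 = -14849*1/15751 + 21*(1/10098) = -14849/15751 + 7/3366 = -49871477/53017866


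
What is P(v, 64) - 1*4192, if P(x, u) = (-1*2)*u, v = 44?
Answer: -4320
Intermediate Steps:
P(x, u) = -2*u
P(v, 64) - 1*4192 = -2*64 - 1*4192 = -128 - 4192 = -4320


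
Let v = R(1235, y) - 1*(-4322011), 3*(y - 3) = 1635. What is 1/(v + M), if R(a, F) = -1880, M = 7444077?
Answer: 1/11764208 ≈ 8.5004e-8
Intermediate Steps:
y = 548 (y = 3 + (⅓)*1635 = 3 + 545 = 548)
v = 4320131 (v = -1880 - 1*(-4322011) = -1880 + 4322011 = 4320131)
1/(v + M) = 1/(4320131 + 7444077) = 1/11764208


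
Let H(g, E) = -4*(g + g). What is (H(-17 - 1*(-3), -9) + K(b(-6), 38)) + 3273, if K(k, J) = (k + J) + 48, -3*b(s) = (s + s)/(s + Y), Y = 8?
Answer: 3473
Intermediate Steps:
H(g, E) = -8*g
b(s) = -2*s/(3*(8 + s)) (b(s) = -(s + s)/(3*(s + 8)) = -2*s/(3*(8 + s)))
K(k, J) = 48 + J + k (K(k, J) = (J + k) + 48 = 48 + J + k)
(H(-17 - 1*(-3), -9) + K(b(-6), 38)) + 3273 = (-8*(-17 - 1*(-3)) + (48 + 38 - 2*(-6)/(24 + 3*(-6)))) + 3273 = (-8*(-17 + 3) + (48 + 38 - 2*(-6)/(24 - 18))) + 3273 = (-8*(-14) + (48 + 38 - 2*(-6)/6)) + 3273 = (112 + (48 + 38 - 2*(-6)*1/6)) + 3273 = (112 + (48 + 38 + 2)) + 3273 = (112 + 88) + 3273 = 200 + 3273 = 3473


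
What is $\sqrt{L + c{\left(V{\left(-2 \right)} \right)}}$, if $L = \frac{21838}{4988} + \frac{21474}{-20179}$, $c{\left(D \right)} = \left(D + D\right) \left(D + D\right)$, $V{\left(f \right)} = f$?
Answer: $\frac{3 \sqrt{5435260500108954}}{50326426} \approx 4.3948$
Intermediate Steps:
$c{\left(D \right)} = 4 D^{2}$ ($c{\left(D \right)} = 2 D 2 D = 4 D^{2}$)
$L = \frac{166778345}{50326426}$ ($L = 21838 \cdot \frac{1}{4988} + 21474 \left(- \frac{1}{20179}\right) = \frac{10919}{2494} - \frac{21474}{20179} = \frac{166778345}{50326426} \approx 3.3139$)
$\sqrt{L + c{\left(V{\left(-2 \right)} \right)}} = \sqrt{\frac{166778345}{50326426} + 4 \left(-2\right)^{2}} = \sqrt{\frac{166778345}{50326426} + 4 \cdot 4} = \sqrt{\frac{166778345}{50326426} + 16} = \sqrt{\frac{972001161}{50326426}} = \frac{3 \sqrt{5435260500108954}}{50326426}$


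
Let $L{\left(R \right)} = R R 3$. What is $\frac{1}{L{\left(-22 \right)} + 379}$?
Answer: $\frac{1}{1831} \approx 0.00054615$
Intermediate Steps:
$L{\left(R \right)} = 3 R^{2}$ ($L{\left(R \right)} = R^{2} \cdot 3 = 3 R^{2}$)
$\frac{1}{L{\left(-22 \right)} + 379} = \frac{1}{3 \left(-22\right)^{2} + 379} = \frac{1}{3 \cdot 484 + 379} = \frac{1}{1452 + 379} = \frac{1}{1831}$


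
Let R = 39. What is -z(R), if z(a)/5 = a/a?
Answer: -5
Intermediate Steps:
z(a) = 5 (z(a) = 5*(a/a) = 5*1 = 5)
-z(R) = -1*5 = -5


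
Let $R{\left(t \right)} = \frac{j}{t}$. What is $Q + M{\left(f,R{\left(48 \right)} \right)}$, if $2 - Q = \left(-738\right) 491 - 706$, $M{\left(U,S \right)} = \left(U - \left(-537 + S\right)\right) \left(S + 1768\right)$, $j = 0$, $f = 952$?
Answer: $2995618$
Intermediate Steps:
$R{\left(t \right)} = 0$ ($R{\left(t \right)} = \frac{0}{t} = 0$)
$M{\left(U,S \right)} = \left(1768 + S\right) \left(537 + U - S\right)$ ($M{\left(U,S \right)} = \left(537 + U - S\right) \left(1768 + S\right) = \left(1768 + S\right) \left(537 + U - S\right)$)
$Q = 363066$ ($Q = 2 - \left(\left(-738\right) 491 - 706\right) = 2 - \left(-362358 - 706\right) = 2 - -363064 = 2 + 363064 = 363066$)
$Q + M{\left(f,R{\left(48 \right)} \right)} = 363066 + \left(949416 - 0^{2} - 0 + 1768 \cdot 952 + 0 \cdot 952\right) = 363066 + \left(949416 - 0 + 0 + 1683136 + 0\right) = 363066 + \left(949416 + 0 + 0 + 1683136 + 0\right) = 363066 + 2632552 = 2995618$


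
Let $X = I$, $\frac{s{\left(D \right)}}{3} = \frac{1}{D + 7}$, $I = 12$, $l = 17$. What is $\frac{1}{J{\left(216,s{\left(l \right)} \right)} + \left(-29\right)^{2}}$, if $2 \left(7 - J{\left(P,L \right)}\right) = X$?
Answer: $\frac{1}{842} \approx 0.0011876$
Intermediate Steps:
$s{\left(D \right)} = \frac{3}{7 + D}$ ($s{\left(D \right)} = \frac{3}{D + 7} = \frac{3}{7 + D}$)
$X = 12$
$J{\left(P,L \right)} = 1$ ($J{\left(P,L \right)} = 7 - 6 = 1$)
$\frac{1}{J{\left(216,s{\left(l \right)} \right)} + \left(-29\right)^{2}} = \frac{1}{1 + \left(-29\right)^{2}} = \frac{1}{1 + 841} = \frac{1}{842}$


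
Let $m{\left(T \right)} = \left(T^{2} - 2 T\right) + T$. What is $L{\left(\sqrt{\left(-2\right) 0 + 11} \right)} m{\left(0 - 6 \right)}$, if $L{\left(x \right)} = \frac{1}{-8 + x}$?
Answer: $- \frac{336}{53} - \frac{42 \sqrt{11}}{53} \approx -8.9679$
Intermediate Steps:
$m{\left(T \right)} = T^{2} - T$
$L{\left(\sqrt{\left(-2\right) 0 + 11} \right)} m{\left(0 - 6 \right)} = \frac{\left(0 - 6\right) \left(-1 + \left(0 - 6\right)\right)}{-8 + \sqrt{\left(-2\right) 0 + 11}} = \frac{\left(0 - 6\right) \left(-1 + \left(0 - 6\right)\right)}{-8 + \sqrt{0 + 11}} = \frac{\left(-6\right) \left(-1 - 6\right)}{-8 + \sqrt{11}} = \frac{\left(-6\right) \left(-7\right)}{-8 + \sqrt{11}} = \frac{1}{-8 + \sqrt{11}} \cdot 42 = \frac{42}{-8 + \sqrt{11}}$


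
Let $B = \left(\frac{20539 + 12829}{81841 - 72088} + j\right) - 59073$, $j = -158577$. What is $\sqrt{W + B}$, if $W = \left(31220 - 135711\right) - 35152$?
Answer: $\frac{i \sqrt{33985745230533}}{9753} \approx 597.74 i$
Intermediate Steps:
$W = -139643$ ($W = -104491 - 35152 = -139643$)
$B = - \frac{2122707082}{9753}$ ($B = \left(\frac{20539 + 12829}{81841 - 72088} - 158577\right) - 59073 = \left(\frac{33368}{9753} - 158577\right) - 59073 = - \frac{1546568113}{9753} - 59073 = - \frac{2122707082}{9753} \approx -2.1765 \cdot 10^{5}$)
$\sqrt{W + B} = \sqrt{-139643 - \frac{2122707082}{9753}} = \sqrt{- \frac{3484645261}{9753}} = \frac{i \sqrt{33985745230533}}{9753}$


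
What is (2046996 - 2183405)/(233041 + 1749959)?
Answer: -136409/1983000 ≈ -0.068789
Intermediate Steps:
(2046996 - 2183405)/(233041 + 1749959) = -136409/1983000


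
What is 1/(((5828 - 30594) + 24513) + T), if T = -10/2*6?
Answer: -1/283 ≈ -0.0035336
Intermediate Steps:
T = -30 (T = -10/2*6 = -2*5/2*6 = -5*6 = -30)
1/(((5828 - 30594) + 24513) + T) = 1/(((5828 - 30594) + 24513) - 30) = 1/((-24766 + 24513) - 30) = 1/(-253 - 30) = 1/(-283) = -1/283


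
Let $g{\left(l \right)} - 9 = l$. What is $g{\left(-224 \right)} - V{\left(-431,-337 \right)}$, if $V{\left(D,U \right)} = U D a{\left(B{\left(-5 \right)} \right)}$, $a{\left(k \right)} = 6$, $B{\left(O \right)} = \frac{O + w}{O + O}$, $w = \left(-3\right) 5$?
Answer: $-871697$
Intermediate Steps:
$w = -15$
$g{\left(l \right)} = 9 + l$
$B{\left(O \right)} = \frac{-15 + O}{2 O}$ ($B{\left(O \right)} = \frac{O - 15}{O + O} = \frac{-15 + O}{2 O}$)
$V{\left(D,U \right)} = 6 D U$ ($V{\left(D,U \right)} = U D 6 = D U 6 = 6 D U$)
$g{\left(-224 \right)} - V{\left(-431,-337 \right)} = \left(9 - 224\right) - 6 \left(-431\right) \left(-337\right) = -215 - 871482 = -871697$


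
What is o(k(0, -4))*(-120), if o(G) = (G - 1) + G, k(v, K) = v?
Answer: 120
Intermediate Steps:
o(G) = -1 + 2*G (o(G) = (-1 + G) + G = -1 + 2*G)
o(k(0, -4))*(-120) = (-1 + 2*0)*(-120) = (-1 + 0)*(-120) = -1*(-120) = 120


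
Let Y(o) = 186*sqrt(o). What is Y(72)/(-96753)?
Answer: -372*sqrt(2)/32251 ≈ -0.016312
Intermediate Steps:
Y(72)/(-96753) = (186*sqrt(72))/(-96753) = (186*(6*sqrt(2)))*(-1/96753) = (1116*sqrt(2))*(-1/96753) = -372*sqrt(2)/32251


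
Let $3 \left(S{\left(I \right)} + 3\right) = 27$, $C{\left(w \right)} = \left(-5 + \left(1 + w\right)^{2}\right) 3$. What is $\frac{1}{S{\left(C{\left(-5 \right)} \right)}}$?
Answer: $\frac{1}{6} \approx 0.16667$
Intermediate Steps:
$C{\left(w \right)} = -15 + 3 \left(1 + w\right)^{2}$
$S{\left(I \right)} = 6$ ($S{\left(I \right)} = -3 + \frac{1}{3} \cdot 27 = -3 + 9 = 6$)
$\frac{1}{S{\left(C{\left(-5 \right)} \right)}} = \frac{1}{6}$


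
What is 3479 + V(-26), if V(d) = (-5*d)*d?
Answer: 99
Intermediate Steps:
V(d) = -5*d²
3479 + V(-26) = 3479 - 5*(-26)² = 3479 - 5*676 = 3479 - 3380 = 99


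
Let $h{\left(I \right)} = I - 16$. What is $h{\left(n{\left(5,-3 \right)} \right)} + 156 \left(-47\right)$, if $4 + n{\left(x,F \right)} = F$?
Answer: $-7355$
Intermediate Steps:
$n{\left(x,F \right)} = -4 + F$
$h{\left(I \right)} = -16 + I$ ($h{\left(I \right)} = I - 16 = -16 + I$)
$h{\left(n{\left(5,-3 \right)} \right)} + 156 \left(-47\right) = \left(-16 - 7\right) + 156 \left(-47\right) = \left(-16 - 7\right) - 7332 = -23 - 7332 = -7355$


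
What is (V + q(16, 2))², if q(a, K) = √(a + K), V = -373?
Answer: 139147 - 2238*√2 ≈ 1.3598e+5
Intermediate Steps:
q(a, K) = √(K + a)
(V + q(16, 2))² = (-373 + √(2 + 16))² = (-373 + √18)² = (-373 + 3*√2)²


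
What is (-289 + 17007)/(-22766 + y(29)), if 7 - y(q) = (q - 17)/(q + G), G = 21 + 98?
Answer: -309283/421043 ≈ -0.73456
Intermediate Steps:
G = 119
y(q) = 7 - (-17 + q)/(119 + q) (y(q) = 7 - (q - 17)/(q + 119) = 7 - (-17 + q)/(119 + q))
(-289 + 17007)/(-22766 + y(29)) = (-289 + 17007)/(-22766 + 2*(425 + 3*29)/(119 + 29)) = 16718/(-22766 + 2*(425 + 87)/148) = 16718/(-22766 + 2*(1/148)*512) = 16718/(-22766 + 256/37) = 16718/(-842086/37) = 16718*(-37/842086) = -309283/421043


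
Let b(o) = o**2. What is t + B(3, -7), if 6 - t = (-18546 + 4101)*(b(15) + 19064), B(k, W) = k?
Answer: 278629614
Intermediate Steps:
t = 278629611 (t = 6 - (-18546 + 4101)*(15**2 + 19064) = 6 - (-14445)*(225 + 19064) = 6 - (-14445)*19289 = 6 - 1*(-278629605) = 6 + 278629605 = 278629611)
t + B(3, -7) = 278629611 + 3 = 278629614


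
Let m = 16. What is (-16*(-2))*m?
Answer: 512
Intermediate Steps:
(-16*(-2))*m = -16*(-2)*16 = 32*16 = 512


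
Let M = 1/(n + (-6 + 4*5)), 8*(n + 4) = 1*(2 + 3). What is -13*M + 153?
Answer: 12901/85 ≈ 151.78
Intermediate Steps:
n = -27/8 (n = -4 + (1*(2 + 3))/8 = -4 + (1*5)/8 = -4 + (⅛)*5 = -4 + 5/8 = -27/8 ≈ -3.3750)
M = 8/85 (M = 1/(-27/8 + (-6 + 4*5)) = 1/(-27/8 + (-6 + 20)) = 1/(-27/8 + 14) = 1/(85/8) = 8/85 ≈ 0.094118)
-13*M + 153 = -13*8/85 + 153 = -104/85 + 153 = 12901/85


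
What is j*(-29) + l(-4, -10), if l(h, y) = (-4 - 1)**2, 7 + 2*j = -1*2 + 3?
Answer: 112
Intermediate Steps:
j = -3 (j = -7/2 + (-1*2 + 3)/2 = -7/2 + (-2 + 3)/2 = -7/2 + (1/2)*1 = -7/2 + 1/2 = -3)
l(h, y) = 25 (l(h, y) = (-5)**2 = 25)
j*(-29) + l(-4, -10) = -3*(-29) + 25 = 87 + 25 = 112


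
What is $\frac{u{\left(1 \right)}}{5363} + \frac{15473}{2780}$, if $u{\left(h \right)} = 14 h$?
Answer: $\frac{83020619}{14909140} \approx 5.5684$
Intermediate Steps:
$\frac{u{\left(1 \right)}}{5363} + \frac{15473}{2780} = \frac{14 \cdot 1}{5363} + \frac{15473}{2780} = 14 \cdot \frac{1}{5363} + 15473 \cdot \frac{1}{2780} = \frac{14}{5363} + \frac{15473}{2780} = \frac{83020619}{14909140}$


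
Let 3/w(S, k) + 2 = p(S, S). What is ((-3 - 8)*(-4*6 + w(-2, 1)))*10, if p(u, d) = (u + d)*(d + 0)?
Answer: 2585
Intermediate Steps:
p(u, d) = d*(d + u) (p(u, d) = (d + u)*d = d*(d + u))
w(S, k) = 3/(-2 + 2*S**2) (w(S, k) = 3/(-2 + S*(S + S)) = 3/(-2 + S*(2*S)) = 3/(-2 + 2*S**2))
((-3 - 8)*(-4*6 + w(-2, 1)))*10 = ((-3 - 8)*(-4*6 + 3/(2*(-1 + (-2)**2))))*10 = -11*(-24 + 3/(2*(-1 + 4)))*10 = -11*(-24 + (3/2)/3)*10 = -11*(-24 + (3/2)*(1/3))*10 = -11*(-24 + 1/2)*10 = -11*(-47/2)*10 = (517/2)*10 = 2585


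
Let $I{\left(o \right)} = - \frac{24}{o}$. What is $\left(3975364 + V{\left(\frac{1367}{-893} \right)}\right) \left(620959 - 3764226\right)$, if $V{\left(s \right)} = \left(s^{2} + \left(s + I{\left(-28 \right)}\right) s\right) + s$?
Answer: $- \frac{69752428533028676065}{5582143} \approx -1.2496 \cdot 10^{13}$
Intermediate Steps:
$V{\left(s \right)} = s + s^{2} + s \left(\frac{6}{7} + s\right)$ ($V{\left(s \right)} = \left(s^{2} + \left(s - \frac{24}{-28}\right) s\right) + s = \left(s^{2} + \left(s - - \frac{6}{7}\right) s\right) + s = \left(s^{2} + \left(s + \frac{6}{7}\right) s\right) + s = \left(s^{2} + \left(\frac{6}{7} + s\right) s\right) + s = \left(s^{2} + s \left(\frac{6}{7} + s\right)\right) + s = s + s^{2} + s \left(\frac{6}{7} + s\right)$)
$\left(3975364 + V{\left(\frac{1367}{-893} \right)}\right) \left(620959 - 3764226\right) = \left(3975364 + \frac{\frac{1367}{-893} \left(13 + 14 \frac{1367}{-893}\right)}{7}\right) \left(620959 - 3764226\right) = \left(3975364 + \frac{1367 \left(- \frac{1}{893}\right) \left(13 + 14 \cdot 1367 \left(- \frac{1}{893}\right)\right)}{7}\right) \left(-3143267\right) = \left(3975364 + \frac{1}{7} \left(- \frac{1367}{893}\right) \left(13 + 14 \left(- \frac{1367}{893}\right)\right)\right) \left(-3143267\right) = \left(3975364 + \frac{1}{7} \left(- \frac{1367}{893}\right) \left(13 - \frac{19138}{893}\right)\right) \left(-3143267\right) = \left(3975364 + \frac{1}{7} \left(- \frac{1367}{893}\right) \left(- \frac{7529}{893}\right)\right) \left(-3143267\right) = \left(3975364 + \frac{10292143}{5582143}\right) \left(-3143267\right) = \frac{22191060617195}{5582143} \left(-3143267\right) = - \frac{69752428533028676065}{5582143}$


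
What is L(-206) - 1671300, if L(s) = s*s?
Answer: -1628864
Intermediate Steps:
L(s) = s**2
L(-206) - 1671300 = (-206)**2 - 1671300 = 42436 - 1671300 = -1628864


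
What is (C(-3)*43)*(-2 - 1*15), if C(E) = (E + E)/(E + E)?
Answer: -731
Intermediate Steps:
C(E) = 1 (C(E) = (2*E)/((2*E)) = (2*E)*(1/(2*E)) = 1)
(C(-3)*43)*(-2 - 1*15) = (1*43)*(-2 - 1*15) = 43*(-2 - 15) = 43*(-17) = -731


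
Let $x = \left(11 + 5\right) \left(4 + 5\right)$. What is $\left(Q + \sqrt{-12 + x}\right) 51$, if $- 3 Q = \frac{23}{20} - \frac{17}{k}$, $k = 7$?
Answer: $\frac{3043}{140} + 102 \sqrt{33} \approx 607.68$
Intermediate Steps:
$x = 144$ ($x = 16 \cdot 9 = 144$)
$Q = \frac{179}{420}$ ($Q = - \frac{\frac{23}{20} - \frac{17}{7}}{3} = \left(- \frac{1}{3}\right) \left(- \frac{179}{140}\right) = \frac{179}{420} \approx 0.42619$)
$\left(Q + \sqrt{-12 + x}\right) 51 = \left(\frac{179}{420} + \sqrt{-12 + 144}\right) 51 = \left(\frac{179}{420} + \sqrt{132}\right) 51 = \left(\frac{179}{420} + 2 \sqrt{33}\right) 51 = \frac{3043}{140} + 102 \sqrt{33}$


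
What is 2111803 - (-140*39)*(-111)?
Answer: 1505743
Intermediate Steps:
2111803 - (-140*39)*(-111) = 2111803 - (-5460)*(-111) = 2111803 - 1*606060 = 2111803 - 606060 = 1505743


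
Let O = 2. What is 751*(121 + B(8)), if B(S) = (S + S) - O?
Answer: 101385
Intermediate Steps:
B(S) = -2 + 2*S (B(S) = (S + S) - 1*2 = 2*S - 2 = -2 + 2*S)
751*(121 + B(8)) = 751*(121 + (-2 + 2*8)) = 751*(121 + (-2 + 16)) = 751*(121 + 14) = 751*135 = 101385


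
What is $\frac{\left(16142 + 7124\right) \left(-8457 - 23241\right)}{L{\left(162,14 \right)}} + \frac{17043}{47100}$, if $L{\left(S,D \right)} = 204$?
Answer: $- \frac{964876985723}{266900} \approx -3.6151 \cdot 10^{6}$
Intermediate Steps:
$\frac{\left(16142 + 7124\right) \left(-8457 - 23241\right)}{L{\left(162,14 \right)}} + \frac{17043}{47100} = \frac{\left(16142 + 7124\right) \left(-8457 - 23241\right)}{204} + \frac{17043}{47100} = 23266 \left(-31698\right) \frac{1}{204} + 17043 \cdot \frac{1}{47100} = \left(-737485668\right) \frac{1}{204} + \frac{5681}{15700} = - \frac{61457139}{17} + \frac{5681}{15700} = - \frac{964876985723}{266900}$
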